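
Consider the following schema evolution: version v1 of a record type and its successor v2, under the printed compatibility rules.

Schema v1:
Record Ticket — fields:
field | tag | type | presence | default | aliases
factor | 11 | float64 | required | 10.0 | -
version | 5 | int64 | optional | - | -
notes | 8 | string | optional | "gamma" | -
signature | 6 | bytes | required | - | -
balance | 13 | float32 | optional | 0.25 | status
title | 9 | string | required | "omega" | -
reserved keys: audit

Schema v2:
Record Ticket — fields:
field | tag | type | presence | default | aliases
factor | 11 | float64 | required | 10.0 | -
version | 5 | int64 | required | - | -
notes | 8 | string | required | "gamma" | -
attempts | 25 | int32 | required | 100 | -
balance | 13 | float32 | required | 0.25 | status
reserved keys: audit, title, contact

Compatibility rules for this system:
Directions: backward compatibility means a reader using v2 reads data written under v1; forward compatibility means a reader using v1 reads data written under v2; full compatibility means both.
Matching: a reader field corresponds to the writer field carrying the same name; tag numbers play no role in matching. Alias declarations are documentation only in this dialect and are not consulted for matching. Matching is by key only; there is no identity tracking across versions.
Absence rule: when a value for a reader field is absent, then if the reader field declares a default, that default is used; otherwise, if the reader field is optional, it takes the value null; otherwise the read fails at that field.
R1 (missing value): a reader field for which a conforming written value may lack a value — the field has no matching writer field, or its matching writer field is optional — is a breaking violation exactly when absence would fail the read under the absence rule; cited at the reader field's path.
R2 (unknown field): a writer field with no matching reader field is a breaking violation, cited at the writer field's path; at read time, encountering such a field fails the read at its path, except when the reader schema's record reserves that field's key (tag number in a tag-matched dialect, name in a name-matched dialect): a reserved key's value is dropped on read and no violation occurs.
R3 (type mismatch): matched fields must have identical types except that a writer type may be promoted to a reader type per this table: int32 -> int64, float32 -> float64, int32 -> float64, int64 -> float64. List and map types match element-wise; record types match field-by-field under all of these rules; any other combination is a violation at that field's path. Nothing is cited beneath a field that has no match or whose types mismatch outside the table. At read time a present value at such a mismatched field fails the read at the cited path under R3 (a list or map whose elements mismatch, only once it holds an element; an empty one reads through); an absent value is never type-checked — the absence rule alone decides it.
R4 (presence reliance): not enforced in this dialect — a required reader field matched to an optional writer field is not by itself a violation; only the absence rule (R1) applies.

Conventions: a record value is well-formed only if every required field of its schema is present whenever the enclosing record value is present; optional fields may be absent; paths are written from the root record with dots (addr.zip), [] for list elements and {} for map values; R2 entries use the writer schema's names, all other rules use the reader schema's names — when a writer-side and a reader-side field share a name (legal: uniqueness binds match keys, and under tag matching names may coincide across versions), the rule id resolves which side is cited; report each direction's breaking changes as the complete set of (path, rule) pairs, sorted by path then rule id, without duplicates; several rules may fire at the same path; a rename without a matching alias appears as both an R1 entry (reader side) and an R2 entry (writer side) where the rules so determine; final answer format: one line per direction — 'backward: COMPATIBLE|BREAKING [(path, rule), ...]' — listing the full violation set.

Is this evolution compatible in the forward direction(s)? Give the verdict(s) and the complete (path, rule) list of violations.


in Ticket below, arrows point writer -> reader
forward analysis of Ticket with v1 as reader and v2 as writer:
  factor: float64 -> float64, writer required; from factor
  version: int64 -> int64, writer required; from version
  notes: string -> string, writer required; from notes
  signature: no writer match
  balance: float32 -> float32, writer required; from balance
  title: no writer match
  writer attempts: unknown to reader
  violation R2 at attempts
  violation R1 at signature
  => forward: BREAKING (2)
the other Ticket changes do not affect what is asked:
  field notes in record Ticket: optional changed to required -> no rule fires on it in Ticket's dialect; the asked verdict holds
  field version in record Ticket: optional changed to required -> fires only in the backward direction of Ticket, which is not asked here
  field balance in record Ticket: optional changed to required -> no rule fires on it in Ticket's dialect; the asked verdict holds
  removed field title from record Ticket (its key "title" joins the reserved list) -> no rule fires on it in Ticket's dialect; the asked verdict holds

forward: BREAKING [(attempts, R2), (signature, R1)]


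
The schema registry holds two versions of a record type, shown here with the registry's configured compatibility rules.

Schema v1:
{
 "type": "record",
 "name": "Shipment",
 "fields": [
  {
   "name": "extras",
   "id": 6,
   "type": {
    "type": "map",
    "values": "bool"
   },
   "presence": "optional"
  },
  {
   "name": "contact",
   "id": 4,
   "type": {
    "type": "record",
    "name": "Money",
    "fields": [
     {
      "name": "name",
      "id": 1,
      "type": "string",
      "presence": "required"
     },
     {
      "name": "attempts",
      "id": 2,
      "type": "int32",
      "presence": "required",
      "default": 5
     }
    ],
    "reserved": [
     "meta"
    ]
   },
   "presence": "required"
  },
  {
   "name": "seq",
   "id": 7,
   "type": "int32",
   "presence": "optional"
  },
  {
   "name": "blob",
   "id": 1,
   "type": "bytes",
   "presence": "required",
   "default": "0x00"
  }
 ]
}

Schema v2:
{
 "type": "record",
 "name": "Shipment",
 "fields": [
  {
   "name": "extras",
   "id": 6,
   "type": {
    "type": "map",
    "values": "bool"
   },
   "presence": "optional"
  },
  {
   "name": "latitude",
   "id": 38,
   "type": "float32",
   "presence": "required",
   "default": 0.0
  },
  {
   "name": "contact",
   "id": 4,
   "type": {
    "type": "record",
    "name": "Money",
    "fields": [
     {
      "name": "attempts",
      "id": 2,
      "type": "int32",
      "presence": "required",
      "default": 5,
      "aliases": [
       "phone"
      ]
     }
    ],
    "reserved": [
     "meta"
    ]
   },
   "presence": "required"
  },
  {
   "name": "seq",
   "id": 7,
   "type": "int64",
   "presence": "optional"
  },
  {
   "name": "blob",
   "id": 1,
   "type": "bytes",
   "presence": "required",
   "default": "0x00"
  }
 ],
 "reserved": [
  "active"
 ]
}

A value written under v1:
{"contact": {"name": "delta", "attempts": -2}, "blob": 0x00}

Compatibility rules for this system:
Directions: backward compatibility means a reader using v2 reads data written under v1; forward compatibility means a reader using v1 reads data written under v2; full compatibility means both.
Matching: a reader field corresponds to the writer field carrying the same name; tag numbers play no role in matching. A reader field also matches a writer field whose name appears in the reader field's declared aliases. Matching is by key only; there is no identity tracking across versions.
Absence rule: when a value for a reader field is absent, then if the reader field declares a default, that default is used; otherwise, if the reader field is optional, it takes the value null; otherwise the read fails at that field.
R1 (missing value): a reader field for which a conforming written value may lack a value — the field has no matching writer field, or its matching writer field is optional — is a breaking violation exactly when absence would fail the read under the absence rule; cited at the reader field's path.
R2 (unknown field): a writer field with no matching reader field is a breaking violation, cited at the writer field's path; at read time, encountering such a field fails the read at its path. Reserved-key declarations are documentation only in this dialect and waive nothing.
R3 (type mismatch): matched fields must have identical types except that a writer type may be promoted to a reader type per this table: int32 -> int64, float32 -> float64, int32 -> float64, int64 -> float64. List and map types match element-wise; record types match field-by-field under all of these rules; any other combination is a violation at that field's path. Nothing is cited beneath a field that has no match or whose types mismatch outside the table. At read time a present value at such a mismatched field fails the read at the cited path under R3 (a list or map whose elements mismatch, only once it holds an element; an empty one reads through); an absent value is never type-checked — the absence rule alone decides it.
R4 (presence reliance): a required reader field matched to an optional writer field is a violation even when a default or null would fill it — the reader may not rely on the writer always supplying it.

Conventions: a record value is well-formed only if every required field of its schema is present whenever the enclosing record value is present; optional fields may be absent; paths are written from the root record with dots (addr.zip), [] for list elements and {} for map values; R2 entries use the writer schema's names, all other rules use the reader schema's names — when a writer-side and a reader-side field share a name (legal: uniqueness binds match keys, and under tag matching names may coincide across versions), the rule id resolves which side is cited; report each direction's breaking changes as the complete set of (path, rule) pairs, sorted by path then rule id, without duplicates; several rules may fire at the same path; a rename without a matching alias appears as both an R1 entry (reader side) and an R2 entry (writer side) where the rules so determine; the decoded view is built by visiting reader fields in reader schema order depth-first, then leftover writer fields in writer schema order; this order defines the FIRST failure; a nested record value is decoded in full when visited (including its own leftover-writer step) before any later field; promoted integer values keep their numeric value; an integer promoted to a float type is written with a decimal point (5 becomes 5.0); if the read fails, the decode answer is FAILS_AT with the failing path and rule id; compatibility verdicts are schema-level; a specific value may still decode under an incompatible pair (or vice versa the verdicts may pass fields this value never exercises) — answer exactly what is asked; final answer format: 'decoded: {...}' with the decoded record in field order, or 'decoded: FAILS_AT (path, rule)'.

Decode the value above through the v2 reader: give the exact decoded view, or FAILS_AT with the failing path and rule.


decoded: FAILS_AT (contact.name, R2)

arrows below run writer -> reader for Shipment
decode (reader v2):
  extras := null (not supplied -> null)
  latitude := 0.0 (no value, default fills)
  contact.attempts := -2
  read fails at contact.name under R2 (unknown field)
  => FAILS_AT (contact.name, R2)
the rest of the Shipment diff is inert for this question:
  added field latitude to record Shipment: required float32, tag 38, default 0.0 (in v2 it sits immediately before contact) -> a verdict-level change on Shipment — the shown value reads the same
  field seq in record Shipment: type int32 changed to int64 -> a verdict-level change on Shipment — the shown value reads the same


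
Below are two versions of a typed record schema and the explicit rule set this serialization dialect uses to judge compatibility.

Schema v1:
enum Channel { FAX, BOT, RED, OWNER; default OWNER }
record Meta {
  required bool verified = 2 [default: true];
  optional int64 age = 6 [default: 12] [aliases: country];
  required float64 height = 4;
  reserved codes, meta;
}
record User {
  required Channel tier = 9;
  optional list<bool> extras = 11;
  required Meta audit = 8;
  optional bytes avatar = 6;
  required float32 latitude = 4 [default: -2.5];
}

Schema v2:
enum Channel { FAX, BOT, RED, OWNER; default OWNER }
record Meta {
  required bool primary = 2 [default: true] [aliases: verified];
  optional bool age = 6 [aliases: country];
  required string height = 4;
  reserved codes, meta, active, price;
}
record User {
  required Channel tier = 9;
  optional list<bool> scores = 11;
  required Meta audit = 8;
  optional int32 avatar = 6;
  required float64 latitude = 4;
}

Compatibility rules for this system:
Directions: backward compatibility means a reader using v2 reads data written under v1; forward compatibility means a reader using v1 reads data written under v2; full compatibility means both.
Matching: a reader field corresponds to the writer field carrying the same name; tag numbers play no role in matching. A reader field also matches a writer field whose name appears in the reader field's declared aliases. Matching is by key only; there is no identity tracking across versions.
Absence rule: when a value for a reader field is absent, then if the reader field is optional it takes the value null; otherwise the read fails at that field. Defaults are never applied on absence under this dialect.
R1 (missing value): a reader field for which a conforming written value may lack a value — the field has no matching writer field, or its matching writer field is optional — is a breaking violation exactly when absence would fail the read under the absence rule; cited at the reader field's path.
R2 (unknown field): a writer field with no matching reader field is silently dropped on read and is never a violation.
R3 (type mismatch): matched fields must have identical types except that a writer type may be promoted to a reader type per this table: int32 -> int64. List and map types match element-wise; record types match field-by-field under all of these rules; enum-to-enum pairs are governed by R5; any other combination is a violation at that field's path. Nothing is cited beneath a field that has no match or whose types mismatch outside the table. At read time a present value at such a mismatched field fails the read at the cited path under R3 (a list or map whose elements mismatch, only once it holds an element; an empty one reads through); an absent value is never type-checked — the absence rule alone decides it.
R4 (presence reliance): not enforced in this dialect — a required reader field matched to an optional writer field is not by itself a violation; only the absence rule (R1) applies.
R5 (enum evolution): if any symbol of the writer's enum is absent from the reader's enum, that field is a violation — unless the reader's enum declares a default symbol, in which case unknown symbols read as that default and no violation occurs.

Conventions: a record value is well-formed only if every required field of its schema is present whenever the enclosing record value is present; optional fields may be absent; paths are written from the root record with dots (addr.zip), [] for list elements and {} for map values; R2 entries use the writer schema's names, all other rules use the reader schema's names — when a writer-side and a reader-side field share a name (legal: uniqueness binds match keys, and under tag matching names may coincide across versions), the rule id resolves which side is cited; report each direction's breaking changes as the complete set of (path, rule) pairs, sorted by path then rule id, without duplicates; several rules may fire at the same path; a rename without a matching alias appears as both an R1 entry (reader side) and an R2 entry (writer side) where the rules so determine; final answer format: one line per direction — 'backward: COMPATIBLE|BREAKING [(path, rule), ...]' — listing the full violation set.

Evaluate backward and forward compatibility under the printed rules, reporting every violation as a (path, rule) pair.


in User below, arrows point writer -> reader
backward analysis of User with v2 as reader and v1 as writer:
  writer required, Channel -> Channel: reader tier maps from writer tier
  scores: no writer match
  writer required, Meta -> Meta: reader audit maps from writer audit
  writer optional, bytes -> int32: reader avatar maps from writer avatar
  writer required, float32 -> float64: reader latitude maps from writer latitude
  writer field extras has no reader counterpart
  writer required, bool -> bool: reader audit.primary maps from writer audit.verified
  writer optional, int64 -> bool: reader audit.age maps from writer audit.age
  writer required, float64 -> string: reader audit.height maps from writer audit.height
  rule R3 violated at audit.age
  rule R3 violated at audit.height
  rule R3 violated at avatar
  rule R3 violated at latitude
  => 4 violation(s): backward is BREAKING for User
forward analysis of User with v1 as reader and v2 as writer:
  writer required, Channel -> Channel: reader tier maps from writer tier
  extras: no writer match
  writer required, Meta -> Meta: reader audit maps from writer audit
  writer optional, int32 -> bytes: reader avatar maps from writer avatar
  writer required, float64 -> float32: reader latitude maps from writer latitude
  writer field scores has no reader counterpart
  audit.verified: no writer match
  writer optional, bool -> int64: reader audit.age maps from writer audit.age
  writer required, string -> float64: reader audit.height maps from writer audit.height
  writer field audit.primary has no reader counterpart
  rule R3 violated at audit.age
  rule R3 violated at audit.height
  rule R1 violated at audit.verified
  rule R3 violated at avatar
  rule R3 violated at latitude
  => 5 violation(s): forward is BREAKING for User

backward: BREAKING [(audit.age, R3), (audit.height, R3), (avatar, R3), (latitude, R3)]; forward: BREAKING [(audit.age, R3), (audit.height, R3), (audit.verified, R1), (avatar, R3), (latitude, R3)]


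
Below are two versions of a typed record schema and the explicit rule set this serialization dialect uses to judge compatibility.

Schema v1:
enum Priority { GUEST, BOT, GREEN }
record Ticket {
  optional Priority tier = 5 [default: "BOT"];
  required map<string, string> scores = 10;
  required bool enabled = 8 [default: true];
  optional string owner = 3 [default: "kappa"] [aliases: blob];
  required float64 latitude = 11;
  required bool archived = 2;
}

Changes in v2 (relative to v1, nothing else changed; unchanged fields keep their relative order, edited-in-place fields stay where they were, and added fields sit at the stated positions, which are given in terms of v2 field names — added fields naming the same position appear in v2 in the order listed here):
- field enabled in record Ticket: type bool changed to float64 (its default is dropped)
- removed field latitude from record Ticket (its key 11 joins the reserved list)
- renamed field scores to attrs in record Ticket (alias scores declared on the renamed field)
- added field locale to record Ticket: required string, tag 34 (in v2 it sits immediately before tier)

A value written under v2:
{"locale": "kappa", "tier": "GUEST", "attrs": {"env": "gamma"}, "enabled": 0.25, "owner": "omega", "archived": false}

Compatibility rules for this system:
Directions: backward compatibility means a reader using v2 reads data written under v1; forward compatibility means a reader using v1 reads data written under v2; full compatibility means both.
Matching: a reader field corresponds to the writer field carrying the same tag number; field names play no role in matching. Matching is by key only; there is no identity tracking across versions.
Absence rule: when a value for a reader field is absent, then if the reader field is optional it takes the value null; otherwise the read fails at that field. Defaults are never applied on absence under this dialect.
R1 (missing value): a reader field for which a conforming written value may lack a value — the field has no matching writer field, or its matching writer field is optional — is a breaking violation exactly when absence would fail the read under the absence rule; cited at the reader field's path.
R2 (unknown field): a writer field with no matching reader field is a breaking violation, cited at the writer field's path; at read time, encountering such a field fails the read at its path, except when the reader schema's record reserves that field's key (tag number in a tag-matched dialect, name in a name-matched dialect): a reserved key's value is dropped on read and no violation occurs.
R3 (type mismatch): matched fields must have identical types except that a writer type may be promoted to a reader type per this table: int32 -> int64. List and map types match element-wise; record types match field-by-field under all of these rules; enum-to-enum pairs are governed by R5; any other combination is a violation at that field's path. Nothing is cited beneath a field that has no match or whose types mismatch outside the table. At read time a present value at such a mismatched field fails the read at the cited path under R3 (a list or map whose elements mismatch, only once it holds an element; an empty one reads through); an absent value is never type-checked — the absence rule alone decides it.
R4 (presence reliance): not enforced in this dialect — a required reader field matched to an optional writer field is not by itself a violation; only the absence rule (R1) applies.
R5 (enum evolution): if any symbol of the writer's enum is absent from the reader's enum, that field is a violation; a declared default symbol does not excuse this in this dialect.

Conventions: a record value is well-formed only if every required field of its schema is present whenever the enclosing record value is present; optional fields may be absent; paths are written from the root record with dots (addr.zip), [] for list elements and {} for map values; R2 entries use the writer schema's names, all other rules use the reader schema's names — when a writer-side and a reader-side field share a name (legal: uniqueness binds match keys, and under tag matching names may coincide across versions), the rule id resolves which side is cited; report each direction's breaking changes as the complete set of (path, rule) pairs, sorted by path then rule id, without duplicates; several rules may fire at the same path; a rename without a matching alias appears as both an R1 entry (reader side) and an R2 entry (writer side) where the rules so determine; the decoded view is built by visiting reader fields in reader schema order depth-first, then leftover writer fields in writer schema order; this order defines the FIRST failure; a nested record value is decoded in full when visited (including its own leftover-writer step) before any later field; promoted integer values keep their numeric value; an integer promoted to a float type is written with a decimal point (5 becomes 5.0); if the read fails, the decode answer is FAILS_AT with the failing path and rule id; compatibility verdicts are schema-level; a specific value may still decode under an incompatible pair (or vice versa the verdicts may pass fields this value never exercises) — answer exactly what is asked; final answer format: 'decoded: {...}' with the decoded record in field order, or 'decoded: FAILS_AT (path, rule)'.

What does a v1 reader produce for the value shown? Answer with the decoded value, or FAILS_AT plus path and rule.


decoded: FAILS_AT (enabled, R3)

each type pair in Ticket: writer, then reader
decoding the Ticket value with the v1 reader:
  tier := "GUEST"
  scores := {"env": "gamma"} (from writer attrs)
  read fails at enabled under R3
  => FAILS_AT (enabled, R3)
checking off the Ticket differences that do not matter here:
  removed field latitude from record Ticket (its key 11 joins the reserved list) -> shifts the Ticket verdicts, not this decode
  renamed field scores to attrs in record Ticket (alias scores declared on the renamed field) -> triggers nothing under the printed rules; the Ticket answer is the same either way
  added field locale to record Ticket: required string, tag 34 (in v2 it sits immediately before tier) -> shifts the Ticket verdicts, not this decode


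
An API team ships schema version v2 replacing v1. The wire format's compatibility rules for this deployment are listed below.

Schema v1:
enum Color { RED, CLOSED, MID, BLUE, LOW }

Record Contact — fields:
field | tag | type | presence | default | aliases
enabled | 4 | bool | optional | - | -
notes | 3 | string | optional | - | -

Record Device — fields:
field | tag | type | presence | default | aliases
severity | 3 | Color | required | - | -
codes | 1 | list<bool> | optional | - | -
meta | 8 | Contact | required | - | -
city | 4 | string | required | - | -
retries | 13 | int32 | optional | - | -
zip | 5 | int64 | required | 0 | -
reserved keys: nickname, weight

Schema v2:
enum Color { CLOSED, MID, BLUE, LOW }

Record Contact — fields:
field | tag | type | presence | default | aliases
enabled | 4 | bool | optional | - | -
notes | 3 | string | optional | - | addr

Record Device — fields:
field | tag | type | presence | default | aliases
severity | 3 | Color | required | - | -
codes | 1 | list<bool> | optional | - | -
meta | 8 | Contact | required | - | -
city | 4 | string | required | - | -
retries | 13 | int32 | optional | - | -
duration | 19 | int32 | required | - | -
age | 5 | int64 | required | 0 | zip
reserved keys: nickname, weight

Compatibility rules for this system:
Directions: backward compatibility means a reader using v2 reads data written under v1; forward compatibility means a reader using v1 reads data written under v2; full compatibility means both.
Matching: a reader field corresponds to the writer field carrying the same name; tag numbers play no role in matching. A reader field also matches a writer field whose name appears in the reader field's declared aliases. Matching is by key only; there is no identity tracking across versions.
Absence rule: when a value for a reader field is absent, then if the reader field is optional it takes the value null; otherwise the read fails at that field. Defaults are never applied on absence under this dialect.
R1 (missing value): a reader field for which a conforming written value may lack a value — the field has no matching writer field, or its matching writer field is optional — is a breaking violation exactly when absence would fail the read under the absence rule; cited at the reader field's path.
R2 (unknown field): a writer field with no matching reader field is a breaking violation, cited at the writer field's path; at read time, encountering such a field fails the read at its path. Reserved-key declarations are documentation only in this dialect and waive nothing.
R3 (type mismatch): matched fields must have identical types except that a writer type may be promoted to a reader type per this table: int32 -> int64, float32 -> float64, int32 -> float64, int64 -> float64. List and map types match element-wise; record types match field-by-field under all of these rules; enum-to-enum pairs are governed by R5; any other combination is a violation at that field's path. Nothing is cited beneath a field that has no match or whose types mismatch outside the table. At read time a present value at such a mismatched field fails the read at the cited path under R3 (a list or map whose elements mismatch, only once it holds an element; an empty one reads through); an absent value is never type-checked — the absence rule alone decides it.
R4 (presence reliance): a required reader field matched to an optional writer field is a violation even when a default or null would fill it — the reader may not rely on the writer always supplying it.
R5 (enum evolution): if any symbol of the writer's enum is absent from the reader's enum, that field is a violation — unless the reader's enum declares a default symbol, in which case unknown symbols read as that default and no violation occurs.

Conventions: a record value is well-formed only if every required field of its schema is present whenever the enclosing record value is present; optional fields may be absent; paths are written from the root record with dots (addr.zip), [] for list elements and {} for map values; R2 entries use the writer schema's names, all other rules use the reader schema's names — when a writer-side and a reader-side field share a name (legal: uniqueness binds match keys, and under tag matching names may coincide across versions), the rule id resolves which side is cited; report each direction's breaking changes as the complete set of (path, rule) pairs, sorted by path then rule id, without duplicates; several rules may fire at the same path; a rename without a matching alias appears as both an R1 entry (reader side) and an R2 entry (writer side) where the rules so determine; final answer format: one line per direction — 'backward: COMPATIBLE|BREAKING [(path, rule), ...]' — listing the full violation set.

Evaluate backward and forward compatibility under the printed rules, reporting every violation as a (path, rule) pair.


backward: BREAKING [(duration, R1), (severity, R5)]; forward: BREAKING [(age, R2), (duration, R2), (zip, R1)]

arrows below run writer -> reader for Device
backward pass over Device, reader schema v2, writer schema v1:
  severity <- severity (Color -> Color, writer required)
  codes <- codes (list<bool> -> list<bool>, writer optional)
  meta <- meta (Contact -> Contact, writer required)
  city <- city (string -> string, writer required)
  retries <- retries (int32 -> int32, writer optional)
  duration has no writer counterpart
  age <- zip (int64 -> int64, writer required)
  meta.enabled <- meta.enabled (bool -> bool, writer optional)
  meta.notes <- meta.notes (string -> string, writer optional)
  R1 fires at duration
  R5 fires at severity
  => backward verdict for Device: BREAKING, 2 violation(s)
forward pass over Device, reader schema v1, writer schema v2:
  severity <- severity (Color -> Color, writer required)
  codes <- codes (list<bool> -> list<bool>, writer optional)
  meta <- meta (Contact -> Contact, writer required)
  city <- city (string -> string, writer required)
  retries <- retries (int32 -> int32, writer optional)
  zip has no writer counterpart
  writer field duration has no reader counterpart
  writer field age has no reader counterpart
  meta.enabled <- meta.enabled (bool -> bool, writer optional)
  meta.notes <- meta.notes (string -> string, writer optional)
  R2 fires at age
  R2 fires at duration
  R1 fires at zip
  => forward verdict for Device: BREAKING, 3 violation(s)


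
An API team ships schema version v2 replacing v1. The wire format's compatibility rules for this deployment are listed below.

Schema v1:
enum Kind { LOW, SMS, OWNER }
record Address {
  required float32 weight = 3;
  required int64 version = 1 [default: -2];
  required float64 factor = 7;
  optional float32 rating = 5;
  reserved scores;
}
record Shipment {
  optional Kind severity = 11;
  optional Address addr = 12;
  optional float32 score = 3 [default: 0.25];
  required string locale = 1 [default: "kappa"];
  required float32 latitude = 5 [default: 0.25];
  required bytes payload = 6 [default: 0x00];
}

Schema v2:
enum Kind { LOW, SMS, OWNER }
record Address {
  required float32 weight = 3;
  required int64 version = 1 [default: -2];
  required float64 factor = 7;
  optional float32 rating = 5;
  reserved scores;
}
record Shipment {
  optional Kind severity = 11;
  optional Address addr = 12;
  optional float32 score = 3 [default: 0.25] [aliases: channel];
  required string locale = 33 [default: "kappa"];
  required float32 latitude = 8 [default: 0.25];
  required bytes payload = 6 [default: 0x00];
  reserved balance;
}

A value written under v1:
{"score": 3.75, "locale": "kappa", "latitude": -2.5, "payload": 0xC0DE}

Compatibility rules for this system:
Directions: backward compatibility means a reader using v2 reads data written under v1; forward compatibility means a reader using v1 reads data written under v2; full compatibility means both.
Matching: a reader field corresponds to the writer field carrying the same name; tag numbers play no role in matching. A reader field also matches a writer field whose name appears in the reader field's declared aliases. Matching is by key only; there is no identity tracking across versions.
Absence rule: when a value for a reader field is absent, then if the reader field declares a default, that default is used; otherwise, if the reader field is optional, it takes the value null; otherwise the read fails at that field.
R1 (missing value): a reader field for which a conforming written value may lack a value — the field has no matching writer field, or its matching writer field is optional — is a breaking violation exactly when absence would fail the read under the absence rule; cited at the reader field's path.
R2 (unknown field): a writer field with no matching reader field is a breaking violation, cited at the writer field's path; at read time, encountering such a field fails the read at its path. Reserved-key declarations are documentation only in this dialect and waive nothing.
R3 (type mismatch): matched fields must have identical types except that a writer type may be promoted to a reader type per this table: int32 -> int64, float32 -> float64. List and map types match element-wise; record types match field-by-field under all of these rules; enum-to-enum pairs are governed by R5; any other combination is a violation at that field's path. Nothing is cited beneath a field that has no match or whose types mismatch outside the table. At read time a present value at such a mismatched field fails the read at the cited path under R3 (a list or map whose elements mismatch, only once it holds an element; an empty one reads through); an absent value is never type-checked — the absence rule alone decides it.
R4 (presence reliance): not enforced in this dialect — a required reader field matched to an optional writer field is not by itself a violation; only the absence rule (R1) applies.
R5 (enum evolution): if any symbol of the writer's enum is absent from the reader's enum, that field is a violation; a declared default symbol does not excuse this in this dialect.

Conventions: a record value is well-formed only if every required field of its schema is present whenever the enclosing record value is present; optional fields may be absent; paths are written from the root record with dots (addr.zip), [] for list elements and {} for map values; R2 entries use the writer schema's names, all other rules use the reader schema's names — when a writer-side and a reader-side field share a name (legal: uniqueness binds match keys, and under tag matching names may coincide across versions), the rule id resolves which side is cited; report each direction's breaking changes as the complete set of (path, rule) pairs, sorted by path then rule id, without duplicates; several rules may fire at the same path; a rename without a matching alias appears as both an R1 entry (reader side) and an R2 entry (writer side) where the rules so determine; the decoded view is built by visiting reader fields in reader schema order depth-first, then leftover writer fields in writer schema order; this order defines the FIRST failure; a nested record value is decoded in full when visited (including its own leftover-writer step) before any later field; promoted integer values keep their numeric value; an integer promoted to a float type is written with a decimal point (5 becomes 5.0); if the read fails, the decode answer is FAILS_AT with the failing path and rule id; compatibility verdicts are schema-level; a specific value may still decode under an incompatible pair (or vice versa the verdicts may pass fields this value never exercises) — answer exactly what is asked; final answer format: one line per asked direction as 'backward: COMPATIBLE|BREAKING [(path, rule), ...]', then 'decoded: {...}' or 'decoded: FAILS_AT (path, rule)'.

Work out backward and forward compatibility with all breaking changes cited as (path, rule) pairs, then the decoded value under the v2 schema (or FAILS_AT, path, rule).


backward: COMPATIBLE []; forward: COMPATIBLE []; decoded: {"severity": null, "addr": null, "score": 3.75, "locale": "kappa", "latitude": -2.5, "payload": 0xC0DE}

in Shipment below, arrows point writer -> reader
backward on Shipment — v2 reading data written by v1:
  writer optional, Kind -> Kind: reader severity maps from writer severity
  writer optional, Address -> Address: reader addr maps from writer addr
  writer optional, float32 -> float32: reader score maps from writer score
  writer required, string -> string: reader locale maps from writer locale
  writer required, float32 -> float32: reader latitude maps from writer latitude
  writer required, bytes -> bytes: reader payload maps from writer payload
  writer required, float32 -> float32: reader addr.weight maps from writer addr.weight
  writer required, int64 -> int64: reader addr.version maps from writer addr.version
  writer required, float64 -> float64: reader addr.factor maps from writer addr.factor
  writer optional, float32 -> float32: reader addr.rating maps from writer addr.rating
  => backward: COMPATIBLE
forward on Shipment — v1 reading data written by v2:
  writer optional, Kind -> Kind: reader severity maps from writer severity
  writer optional, Address -> Address: reader addr maps from writer addr
  writer optional, float32 -> float32: reader score maps from writer score
  writer required, string -> string: reader locale maps from writer locale
  writer required, float32 -> float32: reader latitude maps from writer latitude
  writer required, bytes -> bytes: reader payload maps from writer payload
  writer required, float32 -> float32: reader addr.weight maps from writer addr.weight
  writer required, int64 -> int64: reader addr.version maps from writer addr.version
  writer required, float64 -> float64: reader addr.factor maps from writer addr.factor
  writer optional, float32 -> float32: reader addr.rating maps from writer addr.rating
  => forward: COMPATIBLE
decode (reader v2):
  severity := null (not supplied -> null)
  addr := null (not supplied -> null)
  score := 3.75
  locale := "kappa"
  latitude := -2.5
  payload := 0xC0DE
  => decoded: {"severity": null, "addr": null, "score": 3.75, "locale": "kappa", "latitude": -2.5, "payload": 0xC0DE}


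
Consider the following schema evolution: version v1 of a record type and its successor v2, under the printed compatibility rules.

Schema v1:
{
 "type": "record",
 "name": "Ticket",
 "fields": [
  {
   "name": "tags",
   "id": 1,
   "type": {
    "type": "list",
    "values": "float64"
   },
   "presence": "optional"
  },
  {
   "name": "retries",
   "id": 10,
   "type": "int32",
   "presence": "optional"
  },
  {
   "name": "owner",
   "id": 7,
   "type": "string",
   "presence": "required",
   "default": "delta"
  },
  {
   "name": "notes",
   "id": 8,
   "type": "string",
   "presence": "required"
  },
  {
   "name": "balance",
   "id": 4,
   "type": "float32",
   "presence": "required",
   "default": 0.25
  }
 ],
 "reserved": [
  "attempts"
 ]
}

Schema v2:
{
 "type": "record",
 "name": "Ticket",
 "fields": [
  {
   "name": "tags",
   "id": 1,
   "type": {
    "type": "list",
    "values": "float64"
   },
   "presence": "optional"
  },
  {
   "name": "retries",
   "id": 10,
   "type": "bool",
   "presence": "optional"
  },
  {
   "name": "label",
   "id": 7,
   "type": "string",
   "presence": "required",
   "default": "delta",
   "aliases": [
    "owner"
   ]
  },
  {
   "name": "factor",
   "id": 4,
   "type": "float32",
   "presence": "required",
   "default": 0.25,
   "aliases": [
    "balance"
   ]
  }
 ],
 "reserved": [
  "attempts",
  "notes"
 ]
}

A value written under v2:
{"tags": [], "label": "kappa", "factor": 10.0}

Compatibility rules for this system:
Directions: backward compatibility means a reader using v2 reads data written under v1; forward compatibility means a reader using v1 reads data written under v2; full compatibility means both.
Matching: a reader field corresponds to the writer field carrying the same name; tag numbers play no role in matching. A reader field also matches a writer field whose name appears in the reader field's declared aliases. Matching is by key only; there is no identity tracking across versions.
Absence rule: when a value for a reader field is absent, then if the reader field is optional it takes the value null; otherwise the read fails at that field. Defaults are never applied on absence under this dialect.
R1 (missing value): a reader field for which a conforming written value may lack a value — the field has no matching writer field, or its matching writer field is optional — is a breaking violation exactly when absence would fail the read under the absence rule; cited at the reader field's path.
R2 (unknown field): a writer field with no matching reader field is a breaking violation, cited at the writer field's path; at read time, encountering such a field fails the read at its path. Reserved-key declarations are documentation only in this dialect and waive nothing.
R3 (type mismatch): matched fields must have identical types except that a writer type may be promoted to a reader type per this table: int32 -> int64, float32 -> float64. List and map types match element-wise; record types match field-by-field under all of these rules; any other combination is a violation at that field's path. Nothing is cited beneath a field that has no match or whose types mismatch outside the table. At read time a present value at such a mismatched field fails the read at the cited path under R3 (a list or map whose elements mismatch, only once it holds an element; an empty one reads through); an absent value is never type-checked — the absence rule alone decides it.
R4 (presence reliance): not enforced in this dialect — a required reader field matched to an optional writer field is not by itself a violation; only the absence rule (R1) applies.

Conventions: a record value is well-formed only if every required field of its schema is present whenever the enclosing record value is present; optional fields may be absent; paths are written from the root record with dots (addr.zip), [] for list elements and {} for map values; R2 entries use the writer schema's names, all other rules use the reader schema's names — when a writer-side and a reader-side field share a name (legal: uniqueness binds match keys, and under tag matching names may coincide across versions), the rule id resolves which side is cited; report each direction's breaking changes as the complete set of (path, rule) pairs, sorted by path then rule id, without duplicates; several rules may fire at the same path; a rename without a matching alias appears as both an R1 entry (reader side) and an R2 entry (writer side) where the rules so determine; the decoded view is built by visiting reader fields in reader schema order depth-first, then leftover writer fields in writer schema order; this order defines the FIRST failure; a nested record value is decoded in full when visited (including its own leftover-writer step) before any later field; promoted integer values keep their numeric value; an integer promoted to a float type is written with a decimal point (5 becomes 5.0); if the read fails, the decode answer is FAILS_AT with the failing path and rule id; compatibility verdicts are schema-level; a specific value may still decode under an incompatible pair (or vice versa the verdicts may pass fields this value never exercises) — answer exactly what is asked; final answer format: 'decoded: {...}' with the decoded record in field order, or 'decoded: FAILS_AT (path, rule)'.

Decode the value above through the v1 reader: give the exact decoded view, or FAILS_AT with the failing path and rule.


decoded: FAILS_AT (owner, R1)

each type pair in Ticket: writer, then reader
decode (reader v1):
  tags := []
  retries := null (not supplied -> null)
  read fails at owner under R1 (no fill)
  => FAILS_AT (owner, R1)
ruling out the remaining Ticket differences:
  removed field notes from record Ticket (its key "notes" joins the reserved list) -> affects the rule determinations only; this particular Ticket value decodes identically
  renamed field balance to factor in record Ticket (alias balance declared on the renamed field) -> affects the rule determinations only; this particular Ticket value decodes identically
  field retries in record Ticket: type int32 changed to bool -> affects the rule determinations only; this particular Ticket value decodes identically
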